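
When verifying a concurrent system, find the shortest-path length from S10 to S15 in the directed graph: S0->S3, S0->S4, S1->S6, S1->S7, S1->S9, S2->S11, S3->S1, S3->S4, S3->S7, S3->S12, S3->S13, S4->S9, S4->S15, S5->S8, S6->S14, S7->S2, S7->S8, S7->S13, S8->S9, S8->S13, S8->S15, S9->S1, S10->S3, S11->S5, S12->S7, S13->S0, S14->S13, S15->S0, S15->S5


BFS layer-by-layer from S10:
  dist 0: {S10}
  dist 1: {S3}
  dist 2: {S1, S4, S7, S12, S13}
  dist 3: {S0, S2, S6, S8, S9, S15}
  -> S15 reached at distance 3
Shortest path length = 3

3


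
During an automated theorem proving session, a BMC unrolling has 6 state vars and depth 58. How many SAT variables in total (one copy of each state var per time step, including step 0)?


BMC unrolls to depth k, creating one copy of each state var for steps 0..k.
Step count = 58 + 1 = 59 (steps 0 through 58)
Vars per step = 6
Total = 6 * 59 = 354

354


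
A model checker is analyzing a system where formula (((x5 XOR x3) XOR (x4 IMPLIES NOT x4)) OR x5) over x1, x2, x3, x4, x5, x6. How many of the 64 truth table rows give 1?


Formula: (((x5 XOR x3) XOR (x4 IMPLIES NOT x4)) OR x5) over 6 vars (64 rows)
Evaluate each row (x1, x2, x3, x4, x5, x6 as bits, MSB first):
  row 0 [000000]: (((0 XOR 0) XOR (0 IMPLIES NOT 0)) OR 0) -> 1
  row 1 [000001]: (((0 XOR 0) XOR (0 IMPLIES NOT 0)) OR 0) -> 1
  row 2 [000010]: (((1 XOR 0) XOR (0 IMPLIES NOT 0)) OR 1) -> 1
  row 3 [000011]: (((1 XOR 0) XOR (0 IMPLIES NOT 0)) OR 1) -> 1
  row 4 [000100]: (((0 XOR 0) XOR (1 IMPLIES NOT 1)) OR 0) -> 0
  (every remaining row is evaluated the same way; all 64 results are listed next)
Full result column, 8 rows per line (x1,x2,x3 fixed per line; x4,x5,x6 runs 000..111 left to right):
  rows 0-7 [x1,x2,x3=000]: 11110011  (ones: 6)
  rows 8-15 [x1,x2,x3=001]: 00111111  (ones: 6)
  rows 16-23 [x1,x2,x3=010]: 11110011  (ones: 6)
  rows 24-31 [x1,x2,x3=011]: 00111111  (ones: 6)
  rows 32-39 [x1,x2,x3=100]: 11110011  (ones: 6)
  rows 40-47 [x1,x2,x3=101]: 00111111  (ones: 6)
  rows 48-55 [x1,x2,x3=110]: 11110011  (ones: 6)
  rows 56-63 [x1,x2,x3=111]: 00111111  (ones: 6)
Count of 1-rows = 6+6+6+6+6+6+6+6 = 48

48


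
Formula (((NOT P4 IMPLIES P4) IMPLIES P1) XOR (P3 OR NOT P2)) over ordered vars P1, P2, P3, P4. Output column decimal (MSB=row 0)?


Formula: (((NOT P4 IMPLIES P4) IMPLIES P1) XOR (P3 OR NOT P2)) over P1, P2, P3, P4 (16 rows)
Evaluate each row (bits = P1,P2,P3,P4, MSB first):
  row 0 [0000]: (((NOT 0 IMPLIES 0) IMPLIES 0) XOR (0 OR NOT 0)) -> 0
  row 1 [0001]: (((NOT 1 IMPLIES 1) IMPLIES 0) XOR (0 OR NOT 0)) -> 1
  row 2 [0010]: (((NOT 0 IMPLIES 0) IMPLIES 0) XOR (1 OR NOT 0)) -> 0
  row 3 [0011]: (((NOT 1 IMPLIES 1) IMPLIES 0) XOR (1 OR NOT 0)) -> 1
  row 4 [0100]: (((NOT 0 IMPLIES 0) IMPLIES 0) XOR (0 OR NOT 1)) -> 1
  row 5 [0101]: (((NOT 1 IMPLIES 1) IMPLIES 0) XOR (0 OR NOT 1)) -> 0
  row 6 [0110]: (((NOT 0 IMPLIES 0) IMPLIES 0) XOR (1 OR NOT 1)) -> 0
  row 7 [0111]: (((NOT 1 IMPLIES 1) IMPLIES 0) XOR (1 OR NOT 1)) -> 1
  row 8 [1000]: (((NOT 0 IMPLIES 0) IMPLIES 1) XOR (0 OR NOT 0)) -> 0
  row 9 [1001]: (((NOT 1 IMPLIES 1) IMPLIES 1) XOR (0 OR NOT 0)) -> 0
  row 10 [1010]: (((NOT 0 IMPLIES 0) IMPLIES 1) XOR (1 OR NOT 0)) -> 0
  row 11 [1011]: (((NOT 1 IMPLIES 1) IMPLIES 1) XOR (1 OR NOT 0)) -> 0
  row 12 [1100]: (((NOT 0 IMPLIES 0) IMPLIES 1) XOR (0 OR NOT 1)) -> 1
  row 13 [1101]: (((NOT 1 IMPLIES 1) IMPLIES 1) XOR (0 OR NOT 1)) -> 1
  row 14 [1110]: (((NOT 0 IMPLIES 0) IMPLIES 1) XOR (1 OR NOT 1)) -> 0
  row 15 [1111]: (((NOT 1 IMPLIES 1) IMPLIES 1) XOR (1 OR NOT 1)) -> 0
Full result column, 4 rows per line (P1,P2 fixed per line; P3,P4 runs 00..11 left to right):
  rows 0-3 [P1,P2=00]: 0101  = hex 5
  rows 4-7 [P1,P2=01]: 1001  = hex 9
  rows 8-11 [P1,P2=10]: 0000  = hex 0
  rows 12-15 [P1,P2=11]: 1100  = hex C
Output column (row 0 .. row 15) = 0101100100001100
Output column grouped in 4s = 0101 1001 0000 1100 = 0x590C
Convert to decimal digit by digit (value = value*16 + digit):
  5 -> 5
  5*16 + 9 = 89
  89*16 + 0 = 1424
  1424*16 + 12 (C) = 22796
Decimal = 22796

22796


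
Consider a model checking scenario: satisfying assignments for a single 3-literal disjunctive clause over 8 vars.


Step 1: Total=2^8=256
Step 2: Unsat when all 3 false: 2^5=32
Step 3: Sat=256-32=224

224


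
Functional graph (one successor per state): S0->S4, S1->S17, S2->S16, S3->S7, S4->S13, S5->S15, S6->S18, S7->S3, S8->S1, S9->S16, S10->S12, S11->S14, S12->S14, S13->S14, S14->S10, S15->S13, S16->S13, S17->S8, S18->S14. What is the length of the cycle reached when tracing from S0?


Trace from S0 until a state repeats:
  S0 -> S4 -> S13 -> S14 -> S10 -> S12 -> S14
S14 first seen at step 3, revisited at step 6.
Cycle length = 6 - 3 = 3

3


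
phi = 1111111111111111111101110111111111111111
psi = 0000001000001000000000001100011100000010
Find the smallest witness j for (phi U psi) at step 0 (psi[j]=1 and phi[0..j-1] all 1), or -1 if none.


(phi U psi) at 0: need smallest j with psi[j]=1 and phi[i]=1 for all i in [0,j).
Scan from step 0:
  step 0: phi=1, psi=0 -> continue
  step 1: phi=1, psi=0 -> continue
  step 2: phi=1, psi=0 -> continue
  step 3: phi=1, psi=0 -> continue
  step 6: psi=1 and phi held for [0,6) -> witness found
Witness step = 6

6


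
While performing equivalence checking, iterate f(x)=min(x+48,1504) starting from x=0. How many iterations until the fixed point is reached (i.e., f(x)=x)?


Step 1: x=0, cap=1504, increment=48
Step 2: x grows by 48 each step until capped at 1504; fixed point is x=1504
Step 3: iterations = ceil(1504/48) = 32

32


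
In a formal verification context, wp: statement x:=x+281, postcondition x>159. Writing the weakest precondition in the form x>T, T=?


Formula: wp(x:=E, P) = P[E/x] (substitute E for x in postcondition)
Step 1: Postcondition: x>159
Step 2: Substitute x+281 for x: x+281>159
Step 3: Solve for x: x > 159-281 = -122

-122


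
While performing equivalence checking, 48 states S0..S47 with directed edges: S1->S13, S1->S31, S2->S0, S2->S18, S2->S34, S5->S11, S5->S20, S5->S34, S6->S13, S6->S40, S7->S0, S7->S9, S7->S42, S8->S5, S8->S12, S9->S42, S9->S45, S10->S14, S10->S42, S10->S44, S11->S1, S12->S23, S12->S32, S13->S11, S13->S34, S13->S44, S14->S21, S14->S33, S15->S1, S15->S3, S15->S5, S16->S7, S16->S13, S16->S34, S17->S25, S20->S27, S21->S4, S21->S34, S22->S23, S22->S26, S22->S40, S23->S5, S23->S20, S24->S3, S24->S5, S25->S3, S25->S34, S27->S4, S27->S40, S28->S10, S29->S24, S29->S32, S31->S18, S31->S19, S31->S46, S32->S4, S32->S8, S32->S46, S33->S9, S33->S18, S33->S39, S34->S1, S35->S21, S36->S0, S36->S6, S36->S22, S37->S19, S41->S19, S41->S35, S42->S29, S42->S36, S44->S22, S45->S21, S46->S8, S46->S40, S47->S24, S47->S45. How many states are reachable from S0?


BFS from S0:
  layer 0: {S0}
Reachable set: {S0}
Count = 1

1


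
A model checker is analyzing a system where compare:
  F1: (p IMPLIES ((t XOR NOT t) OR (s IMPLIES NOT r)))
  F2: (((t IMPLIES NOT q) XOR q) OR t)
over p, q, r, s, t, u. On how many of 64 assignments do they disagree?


F1 = (p IMPLIES ((t XOR NOT t) OR (s IMPLIES NOT r)))
F2 = (((t IMPLIES NOT q) XOR q) OR t)
Evaluate both on each of 64 rows (bits = p,q,r,s,t,u):
  row 0 [000000]: F1=1 F2=1 -> 0
  row 1 [000001]: F1=1 F2=1 -> 0
  row 2 [000010]: F1=1 F2=1 -> 0
  row 3 [000011]: F1=1 F2=1 -> 0
  row 4 [000100]: F1=1 F2=1 -> 0
  (every remaining row is evaluated the same way; all 64 results are listed next)
Full result column, 8 rows per line (p,q,r fixed per line; s,t,u runs 000..111 left to right):
  rows 0-7 [p,q,r=000]: 00000000  (ones: 0)
  rows 8-15 [p,q,r=001]: 00000000  (ones: 0)
  rows 16-23 [p,q,r=010]: 11001100  (ones: 4)
  rows 24-31 [p,q,r=011]: 11001100  (ones: 4)
  rows 32-39 [p,q,r=100]: 00000000  (ones: 0)
  rows 40-47 [p,q,r=101]: 00000000  (ones: 0)
  rows 48-55 [p,q,r=110]: 11001100  (ones: 4)
  rows 56-63 [p,q,r=111]: 11001100  (ones: 4)
Disagreements = 0+0+4+4+0+0+4+4 = 16

16


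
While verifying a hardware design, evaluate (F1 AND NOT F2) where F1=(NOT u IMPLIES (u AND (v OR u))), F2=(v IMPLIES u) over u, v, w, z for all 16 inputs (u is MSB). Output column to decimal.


F1 = (NOT u IMPLIES (u AND (v OR u)))
F2 = (v IMPLIES u)
Counterexample to F1=>F2 is where F1=1 and F2=0.
Evaluate each row (bits = u,v,w,z, MSB first):
  row 0 [0000]: F1=0 F2=1 -> F1&~F2 -> 0
  row 1 [0001]: F1=0 F2=1 -> F1&~F2 -> 0
  row 2 [0010]: F1=0 F2=1 -> F1&~F2 -> 0
  row 3 [0011]: F1=0 F2=1 -> F1&~F2 -> 0
  row 4 [0100]: F1=0 F2=0 -> F1&~F2 -> 0
  row 5 [0101]: F1=0 F2=0 -> F1&~F2 -> 0
  row 6 [0110]: F1=0 F2=0 -> F1&~F2 -> 0
  row 7 [0111]: F1=0 F2=0 -> F1&~F2 -> 0
  row 8 [1000]: F1=1 F2=1 -> F1&~F2 -> 0
  row 9 [1001]: F1=1 F2=1 -> F1&~F2 -> 0
  row 10 [1010]: F1=1 F2=1 -> F1&~F2 -> 0
  row 11 [1011]: F1=1 F2=1 -> F1&~F2 -> 0
  row 12 [1100]: F1=1 F2=1 -> F1&~F2 -> 0
  row 13 [1101]: F1=1 F2=1 -> F1&~F2 -> 0
  row 14 [1110]: F1=1 F2=1 -> F1&~F2 -> 0
  row 15 [1111]: F1=1 F2=1 -> F1&~F2 -> 0
Full result column, 4 rows per line (u,v fixed per line; w,z runs 00..11 left to right):
  rows 0-3 [u,v=00]: 0000  = hex 0
  rows 4-7 [u,v=01]: 0000  = hex 0
  rows 8-11 [u,v=10]: 0000  = hex 0
  rows 12-15 [u,v=11]: 0000  = hex 0
Counterexample vector (row 0 .. row 15) = 0000000000000000
Output column grouped in 4s = 0000 0000 0000 0000 = 0x0000
Convert to decimal digit by digit (value = value*16 + digit):
  0 -> 0
  0*16 + 0 = 0
  0*16 + 0 = 0
  0*16 + 0 = 0
Decimal = 0

0


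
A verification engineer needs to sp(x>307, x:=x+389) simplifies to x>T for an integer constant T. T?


Formula: sp(P, x:=E) = exists old_x. (x = E[old_x/x]) AND P[old_x/x] (old_x is the value of x before the assignment; eliminate old_x by solving x = E[old_x/x] for old_x)
Step 1: Precondition P: x>307, i.e. old_x > 307
Step 2: Assignment gives x = old_x + 389, so old_x = x - 389
Step 3: Substitute into P: x - 389 > 307
Step 4: Simplify: x > 307+389 = 696

696


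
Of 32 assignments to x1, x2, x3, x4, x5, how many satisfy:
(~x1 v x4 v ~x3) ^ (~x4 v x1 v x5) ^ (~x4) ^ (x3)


CNF with 4 clauses over 5 vars (32 assignments).
An assignment satisfies CNF iff every clause has >=1 true literal.
Check each row (bits = x1,x2,x3,x4,x5; clause T/F shown):
  row 0 [00000]: clauses=TTTF -> 0
  row 1 [00001]: clauses=TTTF -> 0
  row 2 [00010]: clauses=TFFF -> 0
  row 3 [00011]: clauses=TTFF -> 0
  row 4 [00100]: clauses=TTTT -> 1
  row 5 [00101]: clauses=TTTT -> 1
  row 6 [00110]: clauses=TFFT -> 0
  row 7 [00111]: clauses=TTFT -> 0
  row 8 [01000]: clauses=TTTF -> 0
  row 9 [01001]: clauses=TTTF -> 0
  row 10 [01010]: clauses=TFFF -> 0
  row 11 [01011]: clauses=TTFF -> 0
  row 12 [01100]: clauses=TTTT -> 1
  row 13 [01101]: clauses=TTTT -> 1
  row 14 [01110]: clauses=TFFT -> 0
  row 15 [01111]: clauses=TTFT -> 0
  row 16 [10000]: clauses=TTTF -> 0
  row 17 [10001]: clauses=TTTF -> 0
  row 18 [10010]: clauses=TTFF -> 0
  row 19 [10011]: clauses=TTFF -> 0
  row 20 [10100]: clauses=FTTT -> 0
  row 21 [10101]: clauses=FTTT -> 0
  row 22 [10110]: clauses=TTFT -> 0
  row 23 [10111]: clauses=TTFT -> 0
  row 24 [11000]: clauses=TTTF -> 0
  row 25 [11001]: clauses=TTTF -> 0
  row 26 [11010]: clauses=TTFF -> 0
  row 27 [11011]: clauses=TTFF -> 0
  row 28 [11100]: clauses=FTTT -> 0
  row 29 [11101]: clauses=FTTT -> 0
  row 30 [11110]: clauses=TTFT -> 0
  row 31 [11111]: clauses=TTFT -> 0
Full result column, 8 rows per line (x1,x2 fixed per line; x3,x4,x5 runs 000..111 left to right):
  rows 0-7 [x1,x2=00]: 00001100  (ones: 2)
  rows 8-15 [x1,x2=01]: 00001100  (ones: 2)
  rows 16-23 [x1,x2=10]: 00000000  (ones: 0)
  rows 24-31 [x1,x2=11]: 00000000  (ones: 0)
Satisfying assignments = 2+2+0+0 = 4

4


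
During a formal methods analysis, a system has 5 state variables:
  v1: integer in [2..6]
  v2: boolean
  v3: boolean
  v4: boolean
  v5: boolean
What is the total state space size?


State space = product of domain sizes of all variables.
Domain sizes:
  v1 (integer in [2..6]): 5
  v2 (boolean): 2
  v3 (boolean): 2
  v4 (boolean): 2
  v5 (boolean): 2
Product = 5 * 2 * 2 * 2 * 2 = 80

80


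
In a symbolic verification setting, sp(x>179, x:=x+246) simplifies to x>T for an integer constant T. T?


Formula: sp(P, x:=E) = exists old_x. (x = E[old_x/x]) AND P[old_x/x] (old_x is the value of x before the assignment; eliminate old_x by solving x = E[old_x/x] for old_x)
Step 1: Precondition P: x>179, i.e. old_x > 179
Step 2: Assignment gives x = old_x + 246, so old_x = x - 246
Step 3: Substitute into P: x - 246 > 179
Step 4: Simplify: x > 179+246 = 425

425


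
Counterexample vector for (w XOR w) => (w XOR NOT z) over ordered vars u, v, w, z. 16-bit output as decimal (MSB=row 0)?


F1 = (w XOR w)
F2 = (w XOR NOT z)
Counterexample to F1=>F2 is where F1=1 and F2=0.
Evaluate each row (bits = u,v,w,z, MSB first):
  row 0 [0000]: F1=0 F2=1 -> F1&~F2 -> 0
  row 1 [0001]: F1=0 F2=0 -> F1&~F2 -> 0
  row 2 [0010]: F1=0 F2=0 -> F1&~F2 -> 0
  row 3 [0011]: F1=0 F2=1 -> F1&~F2 -> 0
  row 4 [0100]: F1=0 F2=1 -> F1&~F2 -> 0
  row 5 [0101]: F1=0 F2=0 -> F1&~F2 -> 0
  row 6 [0110]: F1=0 F2=0 -> F1&~F2 -> 0
  row 7 [0111]: F1=0 F2=1 -> F1&~F2 -> 0
  row 8 [1000]: F1=0 F2=1 -> F1&~F2 -> 0
  row 9 [1001]: F1=0 F2=0 -> F1&~F2 -> 0
  row 10 [1010]: F1=0 F2=0 -> F1&~F2 -> 0
  row 11 [1011]: F1=0 F2=1 -> F1&~F2 -> 0
  row 12 [1100]: F1=0 F2=1 -> F1&~F2 -> 0
  row 13 [1101]: F1=0 F2=0 -> F1&~F2 -> 0
  row 14 [1110]: F1=0 F2=0 -> F1&~F2 -> 0
  row 15 [1111]: F1=0 F2=1 -> F1&~F2 -> 0
Full result column, 4 rows per line (u,v fixed per line; w,z runs 00..11 left to right):
  rows 0-3 [u,v=00]: 0000  = hex 0
  rows 4-7 [u,v=01]: 0000  = hex 0
  rows 8-11 [u,v=10]: 0000  = hex 0
  rows 12-15 [u,v=11]: 0000  = hex 0
Counterexample vector (row 0 .. row 15) = 0000000000000000
Output column grouped in 4s = 0000 0000 0000 0000 = 0x0000
Convert to decimal digit by digit (value = value*16 + digit):
  0 -> 0
  0*16 + 0 = 0
  0*16 + 0 = 0
  0*16 + 0 = 0
Decimal = 0

0


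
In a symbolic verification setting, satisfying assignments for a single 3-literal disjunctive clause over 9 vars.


Step 1: Total=2^9=512
Step 2: Unsat when all 3 false: 2^6=64
Step 3: Sat=512-64=448

448


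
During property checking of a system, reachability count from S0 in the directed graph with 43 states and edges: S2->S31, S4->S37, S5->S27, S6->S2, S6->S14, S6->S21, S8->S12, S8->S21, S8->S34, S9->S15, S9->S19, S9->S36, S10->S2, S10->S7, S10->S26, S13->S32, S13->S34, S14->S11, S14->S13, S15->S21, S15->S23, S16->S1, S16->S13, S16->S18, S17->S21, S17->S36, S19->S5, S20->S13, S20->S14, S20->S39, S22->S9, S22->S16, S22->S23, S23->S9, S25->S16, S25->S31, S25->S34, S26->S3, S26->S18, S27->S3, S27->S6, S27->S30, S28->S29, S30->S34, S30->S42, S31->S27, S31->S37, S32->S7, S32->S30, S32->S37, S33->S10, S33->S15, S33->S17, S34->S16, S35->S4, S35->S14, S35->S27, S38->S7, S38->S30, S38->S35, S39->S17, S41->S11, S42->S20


BFS from S0:
  layer 0: {S0}
Reachable set: {S0}
Count = 1

1


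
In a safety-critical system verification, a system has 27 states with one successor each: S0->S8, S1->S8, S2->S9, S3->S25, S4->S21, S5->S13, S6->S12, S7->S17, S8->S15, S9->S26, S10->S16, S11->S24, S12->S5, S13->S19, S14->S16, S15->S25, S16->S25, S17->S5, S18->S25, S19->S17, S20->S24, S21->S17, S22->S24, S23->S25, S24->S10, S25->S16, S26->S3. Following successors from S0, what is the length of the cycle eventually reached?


Trace from S0 until a state repeats:
  S0 -> S8 -> S15 -> S25 -> S16 -> S25
S25 first seen at step 3, revisited at step 5.
Cycle length = 5 - 3 = 2

2


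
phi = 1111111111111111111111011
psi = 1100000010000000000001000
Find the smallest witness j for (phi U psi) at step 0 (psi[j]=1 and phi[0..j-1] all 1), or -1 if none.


(phi U psi) at 0: need smallest j with psi[j]=1 and phi[i]=1 for all i in [0,j).
Scan from step 0:
  step 0: psi=1 and phi held for [0,0) -> witness found
Witness step = 0

0


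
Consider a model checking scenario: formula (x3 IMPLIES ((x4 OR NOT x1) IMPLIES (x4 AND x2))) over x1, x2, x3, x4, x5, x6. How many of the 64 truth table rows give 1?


Formula: (x3 IMPLIES ((x4 OR NOT x1) IMPLIES (x4 AND x2))) over 6 vars (64 rows)
Evaluate each row (x1, x2, x3, x4, x5, x6 as bits, MSB first):
  row 0 [000000]: (0 IMPLIES ((0 OR NOT 0) IMPLIES (0 AND 0))) -> 1
  row 1 [000001]: (0 IMPLIES ((0 OR NOT 0) IMPLIES (0 AND 0))) -> 1
  row 2 [000010]: (0 IMPLIES ((0 OR NOT 0) IMPLIES (0 AND 0))) -> 1
  row 3 [000011]: (0 IMPLIES ((0 OR NOT 0) IMPLIES (0 AND 0))) -> 1
  row 4 [000100]: (0 IMPLIES ((1 OR NOT 0) IMPLIES (1 AND 0))) -> 1
  (every remaining row is evaluated the same way; all 64 results are listed next)
Full result column, 8 rows per line (x1,x2,x3 fixed per line; x4,x5,x6 runs 000..111 left to right):
  rows 0-7 [x1,x2,x3=000]: 11111111  (ones: 8)
  rows 8-15 [x1,x2,x3=001]: 00000000  (ones: 0)
  rows 16-23 [x1,x2,x3=010]: 11111111  (ones: 8)
  rows 24-31 [x1,x2,x3=011]: 00001111  (ones: 4)
  rows 32-39 [x1,x2,x3=100]: 11111111  (ones: 8)
  rows 40-47 [x1,x2,x3=101]: 11110000  (ones: 4)
  rows 48-55 [x1,x2,x3=110]: 11111111  (ones: 8)
  rows 56-63 [x1,x2,x3=111]: 11111111  (ones: 8)
Count of 1-rows = 8+0+8+4+8+4+8+8 = 48

48


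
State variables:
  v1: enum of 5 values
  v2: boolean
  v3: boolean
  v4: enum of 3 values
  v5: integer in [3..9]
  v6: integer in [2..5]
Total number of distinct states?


State space = product of domain sizes of all variables.
Domain sizes:
  v1 (enum of 5 values): 5
  v2 (boolean): 2
  v3 (boolean): 2
  v4 (enum of 3 values): 3
  v5 (integer in [3..9]): 7
  v6 (integer in [2..5]): 4
Product = 5 * 2 * 2 * 3 * 7 * 4 = 1680

1680


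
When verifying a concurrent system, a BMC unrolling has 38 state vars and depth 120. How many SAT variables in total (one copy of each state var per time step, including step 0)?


BMC unrolls to depth k, creating one copy of each state var for steps 0..k.
Step count = 120 + 1 = 121 (steps 0 through 120)
Vars per step = 38
Total = 38 * 121 = 4598

4598


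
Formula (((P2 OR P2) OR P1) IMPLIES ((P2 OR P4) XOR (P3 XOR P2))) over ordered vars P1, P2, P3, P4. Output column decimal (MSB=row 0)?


Formula: (((P2 OR P2) OR P1) IMPLIES ((P2 OR P4) XOR (P3 XOR P2))) over P1, P2, P3, P4 (16 rows)
Evaluate each row (bits = P1,P2,P3,P4, MSB first):
  row 0 [0000]: (((0 OR 0) OR 0) IMPLIES ((0 OR 0) XOR (0 XOR 0))) -> 1
  row 1 [0001]: (((0 OR 0) OR 0) IMPLIES ((0 OR 1) XOR (0 XOR 0))) -> 1
  row 2 [0010]: (((0 OR 0) OR 0) IMPLIES ((0 OR 0) XOR (1 XOR 0))) -> 1
  row 3 [0011]: (((0 OR 0) OR 0) IMPLIES ((0 OR 1) XOR (1 XOR 0))) -> 1
  row 4 [0100]: (((1 OR 1) OR 0) IMPLIES ((1 OR 0) XOR (0 XOR 1))) -> 0
  row 5 [0101]: (((1 OR 1) OR 0) IMPLIES ((1 OR 1) XOR (0 XOR 1))) -> 0
  row 6 [0110]: (((1 OR 1) OR 0) IMPLIES ((1 OR 0) XOR (1 XOR 1))) -> 1
  row 7 [0111]: (((1 OR 1) OR 0) IMPLIES ((1 OR 1) XOR (1 XOR 1))) -> 1
  row 8 [1000]: (((0 OR 0) OR 1) IMPLIES ((0 OR 0) XOR (0 XOR 0))) -> 0
  row 9 [1001]: (((0 OR 0) OR 1) IMPLIES ((0 OR 1) XOR (0 XOR 0))) -> 1
  row 10 [1010]: (((0 OR 0) OR 1) IMPLIES ((0 OR 0) XOR (1 XOR 0))) -> 1
  row 11 [1011]: (((0 OR 0) OR 1) IMPLIES ((0 OR 1) XOR (1 XOR 0))) -> 0
  row 12 [1100]: (((1 OR 1) OR 1) IMPLIES ((1 OR 0) XOR (0 XOR 1))) -> 0
  row 13 [1101]: (((1 OR 1) OR 1) IMPLIES ((1 OR 1) XOR (0 XOR 1))) -> 0
  row 14 [1110]: (((1 OR 1) OR 1) IMPLIES ((1 OR 0) XOR (1 XOR 1))) -> 1
  row 15 [1111]: (((1 OR 1) OR 1) IMPLIES ((1 OR 1) XOR (1 XOR 1))) -> 1
Full result column, 4 rows per line (P1,P2 fixed per line; P3,P4 runs 00..11 left to right):
  rows 0-3 [P1,P2=00]: 1111  = hex F
  rows 4-7 [P1,P2=01]: 0011  = hex 3
  rows 8-11 [P1,P2=10]: 0110  = hex 6
  rows 12-15 [P1,P2=11]: 0011  = hex 3
Output column (row 0 .. row 15) = 1111001101100011
Output column grouped in 4s = 1111 0011 0110 0011 = 0xF363
Convert to decimal digit by digit (value = value*16 + digit):
  F -> 15
  15*16 + 3 = 243
  243*16 + 6 = 3894
  3894*16 + 3 = 62307
Decimal = 62307

62307


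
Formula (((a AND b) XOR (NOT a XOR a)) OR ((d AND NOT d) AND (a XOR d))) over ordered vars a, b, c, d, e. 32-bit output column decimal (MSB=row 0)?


Formula: (((a AND b) XOR (NOT a XOR a)) OR ((d AND NOT d) AND (a XOR d))) over a, b, c, d, e (32 rows)
Evaluate each row (bits = a,b,c,d,e, MSB first):
  row 0 [00000]: (((0 AND 0) XOR (NOT 0 XOR 0)) OR ((0 AND NOT 0) AND (0 XOR 0))) -> 1
  row 1 [00001]: (((0 AND 0) XOR (NOT 0 XOR 0)) OR ((0 AND NOT 0) AND (0 XOR 0))) -> 1
  row 2 [00010]: (((0 AND 0) XOR (NOT 0 XOR 0)) OR ((1 AND NOT 1) AND (0 XOR 1))) -> 1
  row 3 [00011]: (((0 AND 0) XOR (NOT 0 XOR 0)) OR ((1 AND NOT 1) AND (0 XOR 1))) -> 1
  row 4 [00100]: (((0 AND 0) XOR (NOT 0 XOR 0)) OR ((0 AND NOT 0) AND (0 XOR 0))) -> 1
  row 5 [00101]: (((0 AND 0) XOR (NOT 0 XOR 0)) OR ((0 AND NOT 0) AND (0 XOR 0))) -> 1
  row 6 [00110]: (((0 AND 0) XOR (NOT 0 XOR 0)) OR ((1 AND NOT 1) AND (0 XOR 1))) -> 1
  row 7 [00111]: (((0 AND 0) XOR (NOT 0 XOR 0)) OR ((1 AND NOT 1) AND (0 XOR 1))) -> 1
  row 8 [01000]: (((0 AND 1) XOR (NOT 0 XOR 0)) OR ((0 AND NOT 0) AND (0 XOR 0))) -> 1
  row 9 [01001]: (((0 AND 1) XOR (NOT 0 XOR 0)) OR ((0 AND NOT 0) AND (0 XOR 0))) -> 1
  row 10 [01010]: (((0 AND 1) XOR (NOT 0 XOR 0)) OR ((1 AND NOT 1) AND (0 XOR 1))) -> 1
  row 11 [01011]: (((0 AND 1) XOR (NOT 0 XOR 0)) OR ((1 AND NOT 1) AND (0 XOR 1))) -> 1
  row 12 [01100]: (((0 AND 1) XOR (NOT 0 XOR 0)) OR ((0 AND NOT 0) AND (0 XOR 0))) -> 1
  row 13 [01101]: (((0 AND 1) XOR (NOT 0 XOR 0)) OR ((0 AND NOT 0) AND (0 XOR 0))) -> 1
  row 14 [01110]: (((0 AND 1) XOR (NOT 0 XOR 0)) OR ((1 AND NOT 1) AND (0 XOR 1))) -> 1
  row 15 [01111]: (((0 AND 1) XOR (NOT 0 XOR 0)) OR ((1 AND NOT 1) AND (0 XOR 1))) -> 1
  row 16 [10000]: (((1 AND 0) XOR (NOT 1 XOR 1)) OR ((0 AND NOT 0) AND (1 XOR 0))) -> 1
  row 17 [10001]: (((1 AND 0) XOR (NOT 1 XOR 1)) OR ((0 AND NOT 0) AND (1 XOR 0))) -> 1
  row 18 [10010]: (((1 AND 0) XOR (NOT 1 XOR 1)) OR ((1 AND NOT 1) AND (1 XOR 1))) -> 1
  row 19 [10011]: (((1 AND 0) XOR (NOT 1 XOR 1)) OR ((1 AND NOT 1) AND (1 XOR 1))) -> 1
  row 20 [10100]: (((1 AND 0) XOR (NOT 1 XOR 1)) OR ((0 AND NOT 0) AND (1 XOR 0))) -> 1
  row 21 [10101]: (((1 AND 0) XOR (NOT 1 XOR 1)) OR ((0 AND NOT 0) AND (1 XOR 0))) -> 1
  row 22 [10110]: (((1 AND 0) XOR (NOT 1 XOR 1)) OR ((1 AND NOT 1) AND (1 XOR 1))) -> 1
  row 23 [10111]: (((1 AND 0) XOR (NOT 1 XOR 1)) OR ((1 AND NOT 1) AND (1 XOR 1))) -> 1
  row 24 [11000]: (((1 AND 1) XOR (NOT 1 XOR 1)) OR ((0 AND NOT 0) AND (1 XOR 0))) -> 0
  row 25 [11001]: (((1 AND 1) XOR (NOT 1 XOR 1)) OR ((0 AND NOT 0) AND (1 XOR 0))) -> 0
  row 26 [11010]: (((1 AND 1) XOR (NOT 1 XOR 1)) OR ((1 AND NOT 1) AND (1 XOR 1))) -> 0
  row 27 [11011]: (((1 AND 1) XOR (NOT 1 XOR 1)) OR ((1 AND NOT 1) AND (1 XOR 1))) -> 0
  row 28 [11100]: (((1 AND 1) XOR (NOT 1 XOR 1)) OR ((0 AND NOT 0) AND (1 XOR 0))) -> 0
  row 29 [11101]: (((1 AND 1) XOR (NOT 1 XOR 1)) OR ((0 AND NOT 0) AND (1 XOR 0))) -> 0
  row 30 [11110]: (((1 AND 1) XOR (NOT 1 XOR 1)) OR ((1 AND NOT 1) AND (1 XOR 1))) -> 0
  row 31 [11111]: (((1 AND 1) XOR (NOT 1 XOR 1)) OR ((1 AND NOT 1) AND (1 XOR 1))) -> 0
Full result column, 4 rows per line (a,b,c fixed per line; d,e runs 00..11 left to right):
  rows 0-3 [a,b,c=000]: 1111  = hex F
  rows 4-7 [a,b,c=001]: 1111  = hex F
  rows 8-11 [a,b,c=010]: 1111  = hex F
  rows 12-15 [a,b,c=011]: 1111  = hex F
  rows 16-19 [a,b,c=100]: 1111  = hex F
  rows 20-23 [a,b,c=101]: 1111  = hex F
  rows 24-27 [a,b,c=110]: 0000  = hex 0
  rows 28-31 [a,b,c=111]: 0000  = hex 0
Output column (row 0 .. row 31) = 11111111111111111111111100000000
Output column grouped in 4s = 1111 1111 1111 1111 1111 1111 0000 0000 = 0xFFFFFF00
Convert to decimal digit by digit (value = value*16 + digit):
  F -> 15
  15*16 + 15 (F) = 255
  255*16 + 15 (F) = 4095
  4095*16 + 15 (F) = 65535
  65535*16 + 15 (F) = 1048575
  1048575*16 + 15 (F) = 16777215
  16777215*16 + 0 = 268435440
  268435440*16 + 0 = 4294967040
Decimal = 4294967040

4294967040


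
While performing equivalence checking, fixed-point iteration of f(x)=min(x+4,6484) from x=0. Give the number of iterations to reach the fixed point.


Step 1: x=0, cap=6484, increment=4
Step 2: x grows by 4 each step until capped at 6484; fixed point is x=6484
Step 3: iterations = ceil(6484/4) = 1621

1621


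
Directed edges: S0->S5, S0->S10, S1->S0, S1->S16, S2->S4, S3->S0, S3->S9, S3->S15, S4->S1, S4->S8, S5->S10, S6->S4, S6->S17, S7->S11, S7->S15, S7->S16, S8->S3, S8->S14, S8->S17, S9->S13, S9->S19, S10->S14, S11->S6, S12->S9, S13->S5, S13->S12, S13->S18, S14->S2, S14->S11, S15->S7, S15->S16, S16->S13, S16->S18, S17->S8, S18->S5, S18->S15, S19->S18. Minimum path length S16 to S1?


BFS layer-by-layer from S16:
  dist 0: {S16}
  dist 1: {S13, S18}
  dist 2: {S5, S12, S15}
  dist 3: {S7, S9, S10}
  dist 4: {S11, S14, S19}
  dist 5: {S2, S6}
  dist 6: {S4, S17}
  dist 7: {S1, S8}
  -> S1 reached at distance 7
Shortest path length = 7

7


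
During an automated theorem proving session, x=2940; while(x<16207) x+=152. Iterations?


Step 1: x goes from 2940 toward 16207 by 152; the body runs while x<16207, so iterations = ceil((bound-start)/step)
Step 2: Distance=13267
Step 3: ceil(13267/152)=88

88


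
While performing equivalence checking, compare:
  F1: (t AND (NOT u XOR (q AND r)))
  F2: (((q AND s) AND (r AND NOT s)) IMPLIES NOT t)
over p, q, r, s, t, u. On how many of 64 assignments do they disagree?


F1 = (t AND (NOT u XOR (q AND r)))
F2 = (((q AND s) AND (r AND NOT s)) IMPLIES NOT t)
Evaluate both on each of 64 rows (bits = p,q,r,s,t,u):
  row 0 [000000]: F1=0 F2=1 (differ) -> 1
  row 1 [000001]: F1=0 F2=1 (differ) -> 1
  row 2 [000010]: F1=1 F2=1 -> 0
  row 3 [000011]: F1=0 F2=1 (differ) -> 1
  row 4 [000100]: F1=0 F2=1 (differ) -> 1
  (every remaining row is evaluated the same way; all 64 results are listed next)
Full result column, 8 rows per line (p,q,r fixed per line; s,t,u runs 000..111 left to right):
  rows 0-7 [p,q,r=000]: 11011101  (ones: 6)
  rows 8-15 [p,q,r=001]: 11011101  (ones: 6)
  rows 16-23 [p,q,r=010]: 11011101  (ones: 6)
  rows 24-31 [p,q,r=011]: 11101110  (ones: 6)
  rows 32-39 [p,q,r=100]: 11011101  (ones: 6)
  rows 40-47 [p,q,r=101]: 11011101  (ones: 6)
  rows 48-55 [p,q,r=110]: 11011101  (ones: 6)
  rows 56-63 [p,q,r=111]: 11101110  (ones: 6)
Disagreements = 6+6+6+6+6+6+6+6 = 48

48


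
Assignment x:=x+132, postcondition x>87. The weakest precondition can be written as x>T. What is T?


Formula: wp(x:=E, P) = P[E/x] (substitute E for x in postcondition)
Step 1: Postcondition: x>87
Step 2: Substitute x+132 for x: x+132>87
Step 3: Solve for x: x > 87-132 = -45

-45


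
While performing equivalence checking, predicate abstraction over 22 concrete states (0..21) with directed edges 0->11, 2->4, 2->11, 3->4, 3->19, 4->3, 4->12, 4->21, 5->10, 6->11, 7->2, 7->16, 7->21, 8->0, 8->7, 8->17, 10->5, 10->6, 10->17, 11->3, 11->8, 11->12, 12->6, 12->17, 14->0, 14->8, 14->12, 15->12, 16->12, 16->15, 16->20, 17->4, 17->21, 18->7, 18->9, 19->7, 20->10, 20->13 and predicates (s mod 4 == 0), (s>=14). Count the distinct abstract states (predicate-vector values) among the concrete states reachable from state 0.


BFS from 0:
Concrete reachable: {0, 2, 3, 4, 5, 6, 7, 8, 10, 11, 12, 13, 15, 16, 17, 19, 20, 21}
Abstract via predicates (s mod 4 == 0), (s>=14):
  (0,0) <- {2, 3, 5, 6, 7, 10, 11, 13}
  (0,1) <- {15, 17, 19, 21}
  (1,0) <- {0, 4, 8, 12}
  (1,1) <- {16, 20}
Distinct abstract states = 4

4


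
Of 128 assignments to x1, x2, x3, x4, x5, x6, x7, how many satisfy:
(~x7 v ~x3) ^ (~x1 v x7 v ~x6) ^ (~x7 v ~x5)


CNF with 3 clauses over 7 vars (128 assignments).
An assignment satisfies CNF iff every clause has >=1 true literal.
Check each row (bits = x1,x2,x3,x4,x5,x6,x7; clause T/F shown):
  row 0 [0000000]: clauses=TTT -> 1
  row 1 [0000001]: clauses=TTT -> 1
  row 2 [0000010]: clauses=TTT -> 1
  row 3 [0000011]: clauses=TTT -> 1
  row 4 [0000100]: clauses=TTT -> 1
  (every remaining row is evaluated the same way; all 128 results are listed next)
Full result column, 8 rows per line (x1,x2,x3,x4 fixed per line; x5,x6,x7 runs 000..111 left to right):
  rows 0-7 [x1,x2,x3,x4=0000]: 11111010  (ones: 6)
  rows 8-15 [x1,x2,x3,x4=0001]: 11111010  (ones: 6)
  rows 16-23 [x1,x2,x3,x4=0010]: 10101010  (ones: 4)
  rows 24-31 [x1,x2,x3,x4=0011]: 10101010  (ones: 4)
  rows 32-39 [x1,x2,x3,x4=0100]: 11111010  (ones: 6)
  rows 40-47 [x1,x2,x3,x4=0101]: 11111010  (ones: 6)
  rows 48-55 [x1,x2,x3,x4=0110]: 10101010  (ones: 4)
  rows 56-63 [x1,x2,x3,x4=0111]: 10101010  (ones: 4)
  rows 64-71 [x1,x2,x3,x4=1000]: 11011000  (ones: 4)
  rows 72-79 [x1,x2,x3,x4=1001]: 11011000  (ones: 4)
  rows 80-87 [x1,x2,x3,x4=1010]: 10001000  (ones: 2)
  rows 88-95 [x1,x2,x3,x4=1011]: 10001000  (ones: 2)
  rows 96-103 [x1,x2,x3,x4=1100]: 11011000  (ones: 4)
  rows 104-111 [x1,x2,x3,x4=1101]: 11011000  (ones: 4)
  rows 112-119 [x1,x2,x3,x4=1110]: 10001000  (ones: 2)
  rows 120-127 [x1,x2,x3,x4=1111]: 10001000  (ones: 2)
Satisfying assignments = 6+6+4+4+6+6+4+4+4+4+2+2+4+4+2+2 = 64

64


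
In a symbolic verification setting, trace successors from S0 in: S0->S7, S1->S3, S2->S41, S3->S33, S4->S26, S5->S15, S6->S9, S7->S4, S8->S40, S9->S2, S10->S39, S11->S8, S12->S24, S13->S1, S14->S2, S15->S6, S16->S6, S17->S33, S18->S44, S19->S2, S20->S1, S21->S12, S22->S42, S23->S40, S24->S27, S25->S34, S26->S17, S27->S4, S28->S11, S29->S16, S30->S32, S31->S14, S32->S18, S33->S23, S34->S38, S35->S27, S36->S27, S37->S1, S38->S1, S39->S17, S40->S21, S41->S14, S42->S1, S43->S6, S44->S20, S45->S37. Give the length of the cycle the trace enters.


Trace from S0 until a state repeats:
  S0 -> S7 -> S4 -> S26 -> S17 -> S33 -> S23 -> S40 -> S21 -> S12 -> S24 -> S27 -> S4
S4 first seen at step 2, revisited at step 12.
Cycle length = 12 - 2 = 10

10


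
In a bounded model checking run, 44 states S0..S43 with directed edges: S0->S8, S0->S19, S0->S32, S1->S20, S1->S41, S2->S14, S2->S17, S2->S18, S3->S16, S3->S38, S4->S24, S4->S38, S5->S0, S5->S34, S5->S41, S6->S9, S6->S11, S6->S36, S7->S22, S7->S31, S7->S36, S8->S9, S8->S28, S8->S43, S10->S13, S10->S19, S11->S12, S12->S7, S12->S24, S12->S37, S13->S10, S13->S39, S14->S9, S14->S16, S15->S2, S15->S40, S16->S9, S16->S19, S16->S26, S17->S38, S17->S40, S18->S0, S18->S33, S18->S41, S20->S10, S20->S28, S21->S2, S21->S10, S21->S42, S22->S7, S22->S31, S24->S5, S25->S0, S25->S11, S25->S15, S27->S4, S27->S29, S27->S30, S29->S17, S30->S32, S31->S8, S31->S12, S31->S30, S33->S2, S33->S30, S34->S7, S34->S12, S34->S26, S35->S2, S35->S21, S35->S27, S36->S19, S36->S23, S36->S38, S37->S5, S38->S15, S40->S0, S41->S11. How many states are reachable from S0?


BFS from S0:
  layer 0: {S0}
  layer 1: {S8, S19, S32}
  layer 2: {S9, S28, S43}
Reachable set: {S0, S8, S9, S19, S28, S32, S43}
Count = 7

7


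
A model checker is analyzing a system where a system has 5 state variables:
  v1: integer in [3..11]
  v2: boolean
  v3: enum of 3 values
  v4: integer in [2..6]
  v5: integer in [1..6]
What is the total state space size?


State space = product of domain sizes of all variables.
Domain sizes:
  v1 (integer in [3..11]): 9
  v2 (boolean): 2
  v3 (enum of 3 values): 3
  v4 (integer in [2..6]): 5
  v5 (integer in [1..6]): 6
Product = 9 * 2 * 3 * 5 * 6 = 1620

1620


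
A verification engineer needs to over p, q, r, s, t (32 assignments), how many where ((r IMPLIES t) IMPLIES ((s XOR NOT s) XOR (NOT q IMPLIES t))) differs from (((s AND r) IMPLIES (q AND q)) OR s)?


F1 = ((r IMPLIES t) IMPLIES ((s XOR NOT s) XOR (NOT q IMPLIES t)))
F2 = (((s AND r) IMPLIES (q AND q)) OR s)
Evaluate both on each of 32 rows (bits = p,q,r,s,t):
  row 0 [00000]: F1=1 F2=1 -> 0
  row 1 [00001]: F1=0 F2=1 (differ) -> 1
  row 2 [00010]: F1=1 F2=1 -> 0
  row 3 [00011]: F1=0 F2=1 (differ) -> 1
  row 4 [00100]: F1=1 F2=1 -> 0
  row 5 [00101]: F1=0 F2=1 (differ) -> 1
  row 6 [00110]: F1=1 F2=1 -> 0
  row 7 [00111]: F1=0 F2=1 (differ) -> 1
  row 8 [01000]: F1=0 F2=1 (differ) -> 1
  row 9 [01001]: F1=0 F2=1 (differ) -> 1
  row 10 [01010]: F1=0 F2=1 (differ) -> 1
  row 11 [01011]: F1=0 F2=1 (differ) -> 1
  row 12 [01100]: F1=1 F2=1 -> 0
  row 13 [01101]: F1=0 F2=1 (differ) -> 1
  row 14 [01110]: F1=1 F2=1 -> 0
  row 15 [01111]: F1=0 F2=1 (differ) -> 1
  row 16 [10000]: F1=1 F2=1 -> 0
  row 17 [10001]: F1=0 F2=1 (differ) -> 1
  row 18 [10010]: F1=1 F2=1 -> 0
  row 19 [10011]: F1=0 F2=1 (differ) -> 1
  row 20 [10100]: F1=1 F2=1 -> 0
  row 21 [10101]: F1=0 F2=1 (differ) -> 1
  row 22 [10110]: F1=1 F2=1 -> 0
  row 23 [10111]: F1=0 F2=1 (differ) -> 1
  row 24 [11000]: F1=0 F2=1 (differ) -> 1
  row 25 [11001]: F1=0 F2=1 (differ) -> 1
  row 26 [11010]: F1=0 F2=1 (differ) -> 1
  row 27 [11011]: F1=0 F2=1 (differ) -> 1
  row 28 [11100]: F1=1 F2=1 -> 0
  row 29 [11101]: F1=0 F2=1 (differ) -> 1
  row 30 [11110]: F1=1 F2=1 -> 0
  row 31 [11111]: F1=0 F2=1 (differ) -> 1
Full result column, 8 rows per line (p,q fixed per line; r,s,t runs 000..111 left to right):
  rows 0-7 [p,q=00]: 01010101  (ones: 4)
  rows 8-15 [p,q=01]: 11110101  (ones: 6)
  rows 16-23 [p,q=10]: 01010101  (ones: 4)
  rows 24-31 [p,q=11]: 11110101  (ones: 6)
Disagreements = 4+6+4+6 = 20

20


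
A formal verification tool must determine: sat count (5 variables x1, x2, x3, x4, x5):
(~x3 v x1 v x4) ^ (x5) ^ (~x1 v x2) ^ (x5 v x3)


CNF with 4 clauses over 5 vars (32 assignments).
An assignment satisfies CNF iff every clause has >=1 true literal.
Check each row (bits = x1,x2,x3,x4,x5; clause T/F shown):
  row 0 [00000]: clauses=TFTF -> 0
  row 1 [00001]: clauses=TTTT -> 1
  row 2 [00010]: clauses=TFTF -> 0
  row 3 [00011]: clauses=TTTT -> 1
  row 4 [00100]: clauses=FFTT -> 0
  row 5 [00101]: clauses=FTTT -> 0
  row 6 [00110]: clauses=TFTT -> 0
  row 7 [00111]: clauses=TTTT -> 1
  row 8 [01000]: clauses=TFTF -> 0
  row 9 [01001]: clauses=TTTT -> 1
  row 10 [01010]: clauses=TFTF -> 0
  row 11 [01011]: clauses=TTTT -> 1
  row 12 [01100]: clauses=FFTT -> 0
  row 13 [01101]: clauses=FTTT -> 0
  row 14 [01110]: clauses=TFTT -> 0
  row 15 [01111]: clauses=TTTT -> 1
  row 16 [10000]: clauses=TFFF -> 0
  row 17 [10001]: clauses=TTFT -> 0
  row 18 [10010]: clauses=TFFF -> 0
  row 19 [10011]: clauses=TTFT -> 0
  row 20 [10100]: clauses=TFFT -> 0
  row 21 [10101]: clauses=TTFT -> 0
  row 22 [10110]: clauses=TFFT -> 0
  row 23 [10111]: clauses=TTFT -> 0
  row 24 [11000]: clauses=TFTF -> 0
  row 25 [11001]: clauses=TTTT -> 1
  row 26 [11010]: clauses=TFTF -> 0
  row 27 [11011]: clauses=TTTT -> 1
  row 28 [11100]: clauses=TFTT -> 0
  row 29 [11101]: clauses=TTTT -> 1
  row 30 [11110]: clauses=TFTT -> 0
  row 31 [11111]: clauses=TTTT -> 1
Full result column, 8 rows per line (x1,x2 fixed per line; x3,x4,x5 runs 000..111 left to right):
  rows 0-7 [x1,x2=00]: 01010001  (ones: 3)
  rows 8-15 [x1,x2=01]: 01010001  (ones: 3)
  rows 16-23 [x1,x2=10]: 00000000  (ones: 0)
  rows 24-31 [x1,x2=11]: 01010101  (ones: 4)
Satisfying assignments = 3+3+0+4 = 10

10


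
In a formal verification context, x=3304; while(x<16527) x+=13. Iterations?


Step 1: x goes from 3304 toward 16527 by 13; the body runs while x<16527, so iterations = ceil((bound-start)/step)
Step 2: Distance=13223
Step 3: ceil(13223/13)=1018

1018


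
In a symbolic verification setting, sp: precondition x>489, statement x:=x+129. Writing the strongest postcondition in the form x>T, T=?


Formula: sp(P, x:=E) = exists old_x. (x = E[old_x/x]) AND P[old_x/x] (old_x is the value of x before the assignment; eliminate old_x by solving x = E[old_x/x] for old_x)
Step 1: Precondition P: x>489, i.e. old_x > 489
Step 2: Assignment gives x = old_x + 129, so old_x = x - 129
Step 3: Substitute into P: x - 129 > 489
Step 4: Simplify: x > 489+129 = 618

618


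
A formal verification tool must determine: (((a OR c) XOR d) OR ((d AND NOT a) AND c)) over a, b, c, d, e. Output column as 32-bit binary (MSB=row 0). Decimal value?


Formula: (((a OR c) XOR d) OR ((d AND NOT a) AND c)) over a, b, c, d, e (32 rows)
Evaluate each row (bits = a,b,c,d,e, MSB first):
  row 0 [00000]: (((0 OR 0) XOR 0) OR ((0 AND NOT 0) AND 0)) -> 0
  row 1 [00001]: (((0 OR 0) XOR 0) OR ((0 AND NOT 0) AND 0)) -> 0
  row 2 [00010]: (((0 OR 0) XOR 1) OR ((1 AND NOT 0) AND 0)) -> 1
  row 3 [00011]: (((0 OR 0) XOR 1) OR ((1 AND NOT 0) AND 0)) -> 1
  row 4 [00100]: (((0 OR 1) XOR 0) OR ((0 AND NOT 0) AND 1)) -> 1
  row 5 [00101]: (((0 OR 1) XOR 0) OR ((0 AND NOT 0) AND 1)) -> 1
  row 6 [00110]: (((0 OR 1) XOR 1) OR ((1 AND NOT 0) AND 1)) -> 1
  row 7 [00111]: (((0 OR 1) XOR 1) OR ((1 AND NOT 0) AND 1)) -> 1
  row 8 [01000]: (((0 OR 0) XOR 0) OR ((0 AND NOT 0) AND 0)) -> 0
  row 9 [01001]: (((0 OR 0) XOR 0) OR ((0 AND NOT 0) AND 0)) -> 0
  row 10 [01010]: (((0 OR 0) XOR 1) OR ((1 AND NOT 0) AND 0)) -> 1
  row 11 [01011]: (((0 OR 0) XOR 1) OR ((1 AND NOT 0) AND 0)) -> 1
  row 12 [01100]: (((0 OR 1) XOR 0) OR ((0 AND NOT 0) AND 1)) -> 1
  row 13 [01101]: (((0 OR 1) XOR 0) OR ((0 AND NOT 0) AND 1)) -> 1
  row 14 [01110]: (((0 OR 1) XOR 1) OR ((1 AND NOT 0) AND 1)) -> 1
  row 15 [01111]: (((0 OR 1) XOR 1) OR ((1 AND NOT 0) AND 1)) -> 1
  row 16 [10000]: (((1 OR 0) XOR 0) OR ((0 AND NOT 1) AND 0)) -> 1
  row 17 [10001]: (((1 OR 0) XOR 0) OR ((0 AND NOT 1) AND 0)) -> 1
  row 18 [10010]: (((1 OR 0) XOR 1) OR ((1 AND NOT 1) AND 0)) -> 0
  row 19 [10011]: (((1 OR 0) XOR 1) OR ((1 AND NOT 1) AND 0)) -> 0
  row 20 [10100]: (((1 OR 1) XOR 0) OR ((0 AND NOT 1) AND 1)) -> 1
  row 21 [10101]: (((1 OR 1) XOR 0) OR ((0 AND NOT 1) AND 1)) -> 1
  row 22 [10110]: (((1 OR 1) XOR 1) OR ((1 AND NOT 1) AND 1)) -> 0
  row 23 [10111]: (((1 OR 1) XOR 1) OR ((1 AND NOT 1) AND 1)) -> 0
  row 24 [11000]: (((1 OR 0) XOR 0) OR ((0 AND NOT 1) AND 0)) -> 1
  row 25 [11001]: (((1 OR 0) XOR 0) OR ((0 AND NOT 1) AND 0)) -> 1
  row 26 [11010]: (((1 OR 0) XOR 1) OR ((1 AND NOT 1) AND 0)) -> 0
  row 27 [11011]: (((1 OR 0) XOR 1) OR ((1 AND NOT 1) AND 0)) -> 0
  row 28 [11100]: (((1 OR 1) XOR 0) OR ((0 AND NOT 1) AND 1)) -> 1
  row 29 [11101]: (((1 OR 1) XOR 0) OR ((0 AND NOT 1) AND 1)) -> 1
  row 30 [11110]: (((1 OR 1) XOR 1) OR ((1 AND NOT 1) AND 1)) -> 0
  row 31 [11111]: (((1 OR 1) XOR 1) OR ((1 AND NOT 1) AND 1)) -> 0
Full result column, 4 rows per line (a,b,c fixed per line; d,e runs 00..11 left to right):
  rows 0-3 [a,b,c=000]: 0011  = hex 3
  rows 4-7 [a,b,c=001]: 1111  = hex F
  rows 8-11 [a,b,c=010]: 0011  = hex 3
  rows 12-15 [a,b,c=011]: 1111  = hex F
  rows 16-19 [a,b,c=100]: 1100  = hex C
  rows 20-23 [a,b,c=101]: 1100  = hex C
  rows 24-27 [a,b,c=110]: 1100  = hex C
  rows 28-31 [a,b,c=111]: 1100  = hex C
Output column (row 0 .. row 31) = 00111111001111111100110011001100
Output column grouped in 4s = 0011 1111 0011 1111 1100 1100 1100 1100 = 0x3F3FCCCC
Convert to decimal digit by digit (value = value*16 + digit):
  3 -> 3
  3*16 + 15 (F) = 63
  63*16 + 3 = 1011
  1011*16 + 15 (F) = 16191
  16191*16 + 12 (C) = 259068
  259068*16 + 12 (C) = 4145100
  4145100*16 + 12 (C) = 66321612
  66321612*16 + 12 (C) = 1061145804
Decimal = 1061145804

1061145804


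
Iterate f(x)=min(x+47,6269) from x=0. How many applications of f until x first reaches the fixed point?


Step 1: x=0, cap=6269, increment=47
Step 2: x grows by 47 each step until capped at 6269; fixed point is x=6269
Step 3: iterations = ceil(6269/47) = 134

134


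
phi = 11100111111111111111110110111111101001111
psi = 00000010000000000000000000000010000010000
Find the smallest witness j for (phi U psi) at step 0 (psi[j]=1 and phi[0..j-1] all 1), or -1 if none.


(phi U psi) at 0: need smallest j with psi[j]=1 and phi[i]=1 for all i in [0,j).
Scan from step 0:
  step 0: phi=1, psi=0 -> continue
  step 1: phi=1, psi=0 -> continue
  step 2: phi=1, psi=0 -> continue
  step 3: phi=0 -> phi-prefix broken from here
  step 6: psi=1 but phi already failed -> not a witness
  step 30: psi=1 but phi already failed -> not a witness
  step 36: psi=1 but phi already failed -> not a witness
  end of trace: no witness -> -1
Witness step = -1

-1


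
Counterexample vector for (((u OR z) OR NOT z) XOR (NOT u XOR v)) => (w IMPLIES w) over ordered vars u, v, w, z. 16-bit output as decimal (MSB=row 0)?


F1 = (((u OR z) OR NOT z) XOR (NOT u XOR v))
F2 = (w IMPLIES w)
Counterexample to F1=>F2 is where F1=1 and F2=0.
Evaluate each row (bits = u,v,w,z, MSB first):
  row 0 [0000]: F1=0 F2=1 -> F1&~F2 -> 0
  row 1 [0001]: F1=0 F2=1 -> F1&~F2 -> 0
  row 2 [0010]: F1=0 F2=1 -> F1&~F2 -> 0
  row 3 [0011]: F1=0 F2=1 -> F1&~F2 -> 0
  row 4 [0100]: F1=1 F2=1 -> F1&~F2 -> 0
  row 5 [0101]: F1=1 F2=1 -> F1&~F2 -> 0
  row 6 [0110]: F1=1 F2=1 -> F1&~F2 -> 0
  row 7 [0111]: F1=1 F2=1 -> F1&~F2 -> 0
  row 8 [1000]: F1=1 F2=1 -> F1&~F2 -> 0
  row 9 [1001]: F1=1 F2=1 -> F1&~F2 -> 0
  row 10 [1010]: F1=1 F2=1 -> F1&~F2 -> 0
  row 11 [1011]: F1=1 F2=1 -> F1&~F2 -> 0
  row 12 [1100]: F1=0 F2=1 -> F1&~F2 -> 0
  row 13 [1101]: F1=0 F2=1 -> F1&~F2 -> 0
  row 14 [1110]: F1=0 F2=1 -> F1&~F2 -> 0
  row 15 [1111]: F1=0 F2=1 -> F1&~F2 -> 0
Full result column, 4 rows per line (u,v fixed per line; w,z runs 00..11 left to right):
  rows 0-3 [u,v=00]: 0000  = hex 0
  rows 4-7 [u,v=01]: 0000  = hex 0
  rows 8-11 [u,v=10]: 0000  = hex 0
  rows 12-15 [u,v=11]: 0000  = hex 0
Counterexample vector (row 0 .. row 15) = 0000000000000000
Output column grouped in 4s = 0000 0000 0000 0000 = 0x0000
Convert to decimal digit by digit (value = value*16 + digit):
  0 -> 0
  0*16 + 0 = 0
  0*16 + 0 = 0
  0*16 + 0 = 0
Decimal = 0

0
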